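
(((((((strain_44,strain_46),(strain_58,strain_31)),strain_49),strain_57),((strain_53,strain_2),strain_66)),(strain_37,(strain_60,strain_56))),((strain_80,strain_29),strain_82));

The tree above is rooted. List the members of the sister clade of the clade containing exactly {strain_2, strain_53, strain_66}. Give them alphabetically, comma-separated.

strain_31, strain_44, strain_46, strain_49, strain_57, strain_58

The clade containing exactly {strain_2, strain_53, strain_66} attaches to the tree at the node subtending (((((strain_44,strain_46),(strain_58,strain_31)),strain_49),strain_57),((strain_53,strain_2),strain_66)).
The other lineage descending from that same node — the sister group — is ((((strain_44,strain_46),(strain_58,strain_31)),strain_49),strain_57); its 6 tips in alphabetical order are the answer.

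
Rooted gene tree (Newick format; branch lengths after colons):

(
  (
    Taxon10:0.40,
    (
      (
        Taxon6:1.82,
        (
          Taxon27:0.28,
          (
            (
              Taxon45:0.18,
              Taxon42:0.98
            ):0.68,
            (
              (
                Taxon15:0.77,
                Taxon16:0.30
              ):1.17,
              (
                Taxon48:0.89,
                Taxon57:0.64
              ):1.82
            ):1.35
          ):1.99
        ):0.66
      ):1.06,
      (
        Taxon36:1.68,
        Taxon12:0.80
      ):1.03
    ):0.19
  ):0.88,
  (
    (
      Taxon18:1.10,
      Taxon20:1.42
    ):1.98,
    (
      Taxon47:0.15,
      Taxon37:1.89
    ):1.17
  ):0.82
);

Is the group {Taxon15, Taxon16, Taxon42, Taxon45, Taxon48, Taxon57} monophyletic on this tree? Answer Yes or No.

Yes

The most recent common ancestor of these taxa subtends ((Taxon45,Taxon42),((Taxon15,Taxon16),(Taxon48,Taxon57))).
That clade has exactly 6 tips — every listed taxon and nothing else — so the group is monophyletic.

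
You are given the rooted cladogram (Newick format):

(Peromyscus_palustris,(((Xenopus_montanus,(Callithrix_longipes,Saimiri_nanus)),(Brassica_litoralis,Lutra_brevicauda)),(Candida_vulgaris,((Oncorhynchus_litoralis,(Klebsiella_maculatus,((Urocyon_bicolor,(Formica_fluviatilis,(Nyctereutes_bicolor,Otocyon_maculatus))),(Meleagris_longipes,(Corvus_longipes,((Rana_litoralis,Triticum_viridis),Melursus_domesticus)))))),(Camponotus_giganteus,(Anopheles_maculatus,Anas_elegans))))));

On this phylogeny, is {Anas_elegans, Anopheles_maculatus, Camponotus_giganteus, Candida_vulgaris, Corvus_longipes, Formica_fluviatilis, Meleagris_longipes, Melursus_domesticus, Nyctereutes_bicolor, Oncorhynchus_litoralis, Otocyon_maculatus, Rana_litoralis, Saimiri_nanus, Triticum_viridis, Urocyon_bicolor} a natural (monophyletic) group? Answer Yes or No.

No

The MRCA of the listed taxa subtends (((Xenopus_montanus,(Callithrix_longipes,Saimiri_nanus)),(Brassica_litoralis,Lutra_brevicauda)),(Candida_vulgaris,((Oncorhynchus_litoralis,(Klebsiella_maculatus,((Urocyon_bicolor,(Formica_fluviatilis,(Nyctereutes_bicolor,Otocyon_maculatus))),(Meleagris_longipes,(Corvus_longipes,((Rana_litoralis,Triticum_viridis),Melursus_domesticus)))))),(Camponotus_giganteus,(Anopheles_maculatus,Anas_elegans))))).
That clade also contains Brassica_litoralis, Callithrix_longipes, Klebsiella_maculatus, Lutra_brevicauda, Xenopus_montanus, which are not in the proposed group, so the group is not monophyletic.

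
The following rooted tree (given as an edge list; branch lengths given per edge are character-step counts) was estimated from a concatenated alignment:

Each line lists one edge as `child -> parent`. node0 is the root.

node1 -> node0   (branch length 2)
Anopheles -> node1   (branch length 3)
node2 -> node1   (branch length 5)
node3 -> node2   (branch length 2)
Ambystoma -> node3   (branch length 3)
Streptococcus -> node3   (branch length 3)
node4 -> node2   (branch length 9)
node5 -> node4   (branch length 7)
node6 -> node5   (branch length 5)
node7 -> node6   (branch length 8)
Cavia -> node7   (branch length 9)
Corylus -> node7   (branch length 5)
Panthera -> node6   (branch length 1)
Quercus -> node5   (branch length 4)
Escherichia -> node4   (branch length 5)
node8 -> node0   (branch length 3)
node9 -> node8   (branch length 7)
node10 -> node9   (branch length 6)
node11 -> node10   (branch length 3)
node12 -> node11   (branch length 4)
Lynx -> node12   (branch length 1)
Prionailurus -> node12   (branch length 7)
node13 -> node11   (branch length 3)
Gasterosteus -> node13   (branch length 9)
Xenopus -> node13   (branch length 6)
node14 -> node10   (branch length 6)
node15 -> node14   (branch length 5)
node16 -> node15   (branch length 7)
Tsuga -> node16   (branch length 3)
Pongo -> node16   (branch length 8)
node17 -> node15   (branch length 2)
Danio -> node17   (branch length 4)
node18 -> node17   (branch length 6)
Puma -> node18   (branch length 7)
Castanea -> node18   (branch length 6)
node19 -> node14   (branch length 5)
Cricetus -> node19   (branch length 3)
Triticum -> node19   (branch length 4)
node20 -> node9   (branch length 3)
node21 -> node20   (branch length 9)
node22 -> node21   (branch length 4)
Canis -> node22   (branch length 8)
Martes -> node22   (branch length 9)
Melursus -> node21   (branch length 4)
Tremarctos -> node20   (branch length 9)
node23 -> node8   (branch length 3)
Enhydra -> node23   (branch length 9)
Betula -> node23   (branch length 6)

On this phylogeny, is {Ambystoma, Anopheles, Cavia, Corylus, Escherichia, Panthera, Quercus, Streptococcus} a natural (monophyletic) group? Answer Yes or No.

Yes

The most recent common ancestor of these taxa subtends (Anopheles,((Ambystoma,Streptococcus),((((Cavia,Corylus),Panthera),Quercus),Escherichia))).
That clade has exactly 8 tips — every listed taxon and nothing else — so the group is monophyletic.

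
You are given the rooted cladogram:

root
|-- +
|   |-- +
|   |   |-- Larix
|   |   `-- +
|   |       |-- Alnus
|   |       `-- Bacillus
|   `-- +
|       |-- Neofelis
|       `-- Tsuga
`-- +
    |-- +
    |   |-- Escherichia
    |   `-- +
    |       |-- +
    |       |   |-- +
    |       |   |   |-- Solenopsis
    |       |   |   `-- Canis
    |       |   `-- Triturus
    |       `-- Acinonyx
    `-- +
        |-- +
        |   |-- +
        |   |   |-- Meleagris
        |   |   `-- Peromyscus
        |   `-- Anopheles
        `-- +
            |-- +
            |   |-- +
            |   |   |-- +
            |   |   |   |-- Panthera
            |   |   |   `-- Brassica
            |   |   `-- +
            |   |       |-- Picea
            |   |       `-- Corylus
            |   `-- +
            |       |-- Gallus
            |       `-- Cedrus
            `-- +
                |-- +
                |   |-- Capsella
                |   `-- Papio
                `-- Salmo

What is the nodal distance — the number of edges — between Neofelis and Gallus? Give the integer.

9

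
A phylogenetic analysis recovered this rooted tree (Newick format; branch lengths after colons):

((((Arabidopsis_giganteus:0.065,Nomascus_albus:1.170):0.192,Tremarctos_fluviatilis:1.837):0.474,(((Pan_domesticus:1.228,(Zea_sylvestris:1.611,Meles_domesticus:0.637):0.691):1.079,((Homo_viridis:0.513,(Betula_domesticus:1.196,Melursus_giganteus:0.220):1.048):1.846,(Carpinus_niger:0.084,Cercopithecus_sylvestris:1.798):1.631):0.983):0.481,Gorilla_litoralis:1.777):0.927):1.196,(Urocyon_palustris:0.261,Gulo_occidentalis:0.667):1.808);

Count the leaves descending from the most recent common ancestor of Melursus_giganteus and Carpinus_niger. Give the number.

5

The MRCA of Melursus_giganteus and Carpinus_niger is the node subtending ((Homo_viridis,(Betula_domesticus,Melursus_giganteus)),(Carpinus_niger,Cercopithecus_sylvestris)).
That clade contains 5 terminal taxa: Betula_domesticus, Carpinus_niger, Cercopithecus_sylvestris, Homo_viridis, Melursus_giganteus.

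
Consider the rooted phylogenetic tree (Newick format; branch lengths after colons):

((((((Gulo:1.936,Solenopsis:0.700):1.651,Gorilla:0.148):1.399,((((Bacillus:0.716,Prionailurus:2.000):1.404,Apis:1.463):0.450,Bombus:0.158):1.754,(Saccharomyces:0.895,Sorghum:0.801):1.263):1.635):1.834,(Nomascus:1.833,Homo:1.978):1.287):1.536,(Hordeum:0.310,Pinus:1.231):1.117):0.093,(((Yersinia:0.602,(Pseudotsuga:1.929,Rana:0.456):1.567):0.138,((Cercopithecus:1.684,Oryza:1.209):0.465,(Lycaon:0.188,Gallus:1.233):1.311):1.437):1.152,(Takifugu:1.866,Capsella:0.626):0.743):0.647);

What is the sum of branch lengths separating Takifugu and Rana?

5.922

The path runs Takifugu → … → MRCA → … → Rana; the MRCA is the node subtending (((Yersinia,(Pseudotsuga,Rana)),((Cercopithecus,Oryza),(Lycaon,Gallus))),(Takifugu,Capsella)).
Branch lengths along that path: 1.866 + 0.743 + 1.152 + 0.138 + 1.567 + 0.456 = 5.922.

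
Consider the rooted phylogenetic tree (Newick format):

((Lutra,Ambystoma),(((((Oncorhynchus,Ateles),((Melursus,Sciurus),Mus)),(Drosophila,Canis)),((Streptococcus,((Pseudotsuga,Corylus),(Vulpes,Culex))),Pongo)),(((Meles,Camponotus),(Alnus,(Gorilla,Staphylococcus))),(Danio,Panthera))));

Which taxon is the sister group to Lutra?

Ambystoma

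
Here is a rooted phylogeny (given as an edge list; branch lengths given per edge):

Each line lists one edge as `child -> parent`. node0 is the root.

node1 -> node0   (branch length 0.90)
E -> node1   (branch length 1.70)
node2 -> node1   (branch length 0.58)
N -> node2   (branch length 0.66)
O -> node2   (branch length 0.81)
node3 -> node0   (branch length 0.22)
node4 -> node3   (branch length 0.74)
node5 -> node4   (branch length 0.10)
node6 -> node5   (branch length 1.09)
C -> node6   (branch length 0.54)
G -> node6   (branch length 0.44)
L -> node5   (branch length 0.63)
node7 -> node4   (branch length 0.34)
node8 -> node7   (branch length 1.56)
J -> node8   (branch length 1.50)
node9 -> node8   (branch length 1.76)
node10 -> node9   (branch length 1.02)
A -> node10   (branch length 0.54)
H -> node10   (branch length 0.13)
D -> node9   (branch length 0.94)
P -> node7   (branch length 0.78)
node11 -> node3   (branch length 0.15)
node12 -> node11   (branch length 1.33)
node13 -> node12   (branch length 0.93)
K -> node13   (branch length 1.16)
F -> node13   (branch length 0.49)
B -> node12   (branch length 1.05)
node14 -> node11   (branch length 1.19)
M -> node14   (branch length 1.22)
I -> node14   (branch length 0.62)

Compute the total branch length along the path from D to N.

The path runs D → … → MRCA → … → N; the MRCA is the root of the tree.
Branch lengths along that path: 0.94 + 1.76 + 1.56 + 0.34 + 0.74 + 0.22 + 0.90 + 0.58 + 0.66 = 7.70.

7.70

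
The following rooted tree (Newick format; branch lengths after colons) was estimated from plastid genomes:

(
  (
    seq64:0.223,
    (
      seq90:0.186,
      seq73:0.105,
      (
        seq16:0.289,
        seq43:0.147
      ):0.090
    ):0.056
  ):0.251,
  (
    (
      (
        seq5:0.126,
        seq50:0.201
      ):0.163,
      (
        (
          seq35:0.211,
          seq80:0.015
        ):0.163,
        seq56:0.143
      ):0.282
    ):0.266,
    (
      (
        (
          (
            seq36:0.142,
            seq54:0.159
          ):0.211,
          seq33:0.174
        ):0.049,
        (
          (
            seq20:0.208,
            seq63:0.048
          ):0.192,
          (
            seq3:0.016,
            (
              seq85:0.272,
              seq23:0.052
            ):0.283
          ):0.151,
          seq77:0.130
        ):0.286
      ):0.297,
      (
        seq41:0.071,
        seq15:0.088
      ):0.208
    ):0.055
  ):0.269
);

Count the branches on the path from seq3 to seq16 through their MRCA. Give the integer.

10

The MRCA of seq3 and seq16 is the root of the tree.
From seq3 up to that node: 6 branches. From seq16 up to the same node: 4 branches. Total: 6 + 4 = 10.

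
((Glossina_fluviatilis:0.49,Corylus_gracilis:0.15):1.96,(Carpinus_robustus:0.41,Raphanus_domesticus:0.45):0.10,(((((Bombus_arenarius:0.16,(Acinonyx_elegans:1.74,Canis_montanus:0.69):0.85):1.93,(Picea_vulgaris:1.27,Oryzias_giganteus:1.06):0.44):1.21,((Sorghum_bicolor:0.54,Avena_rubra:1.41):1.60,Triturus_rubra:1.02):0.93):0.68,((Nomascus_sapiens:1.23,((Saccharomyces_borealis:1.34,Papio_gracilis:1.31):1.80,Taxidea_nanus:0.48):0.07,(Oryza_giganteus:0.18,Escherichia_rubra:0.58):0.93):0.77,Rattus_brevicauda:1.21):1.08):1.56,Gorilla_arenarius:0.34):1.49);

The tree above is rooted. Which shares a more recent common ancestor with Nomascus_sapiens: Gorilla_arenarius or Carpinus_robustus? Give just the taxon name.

The MRCA of Nomascus_sapiens and Gorilla_arenarius subtends (((((Bombus_arenarius,(Acinonyx_elegans,Canis_montanus)),(Picea_vulgaris,Oryzias_giganteus)),((Sorghum_bicolor,Avena_rubra),Triturus_rubra)),((Nomascus_sapiens,((Saccharomyces_borealis,Papio_gracilis),Taxidea_nanus),(Oryza_giganteus,Escherichia_rubra)),Rattus_brevicauda)),Gorilla_arenarius) (16 taxa).
The MRCA of Nomascus_sapiens and Carpinus_robustus is the root, subtending the entire tree (20 taxa).
The first is nested inside the second, so Nomascus_sapiens shares a more recent common ancestor with Gorilla_arenarius.

Gorilla_arenarius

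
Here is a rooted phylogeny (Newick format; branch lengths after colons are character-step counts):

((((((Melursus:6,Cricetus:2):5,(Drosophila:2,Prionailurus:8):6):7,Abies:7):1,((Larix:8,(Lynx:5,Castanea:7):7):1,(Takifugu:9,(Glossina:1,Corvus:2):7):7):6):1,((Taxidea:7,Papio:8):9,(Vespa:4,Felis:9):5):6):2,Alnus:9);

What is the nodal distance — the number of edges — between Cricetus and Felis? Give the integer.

8

The MRCA of Cricetus and Felis is the node subtending (((((Melursus,Cricetus),(Drosophila,Prionailurus)),Abies),((Larix,(Lynx,Castanea)),(Takifugu,(Glossina,Corvus)))),((Taxidea,Papio),(Vespa,Felis))).
From Cricetus up to that node: 5 branches. From Felis up to the same node: 3 branches. Total: 5 + 3 = 8.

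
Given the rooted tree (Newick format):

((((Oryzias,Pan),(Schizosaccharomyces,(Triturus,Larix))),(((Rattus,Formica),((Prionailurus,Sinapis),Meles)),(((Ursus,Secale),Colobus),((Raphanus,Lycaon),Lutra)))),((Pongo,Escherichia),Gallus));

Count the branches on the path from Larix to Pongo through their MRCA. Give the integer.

8

The MRCA of Larix and Pongo is the root of the tree.
From Larix up to that node: 5 branches. From Pongo up to the same node: 3 branches. Total: 5 + 3 = 8.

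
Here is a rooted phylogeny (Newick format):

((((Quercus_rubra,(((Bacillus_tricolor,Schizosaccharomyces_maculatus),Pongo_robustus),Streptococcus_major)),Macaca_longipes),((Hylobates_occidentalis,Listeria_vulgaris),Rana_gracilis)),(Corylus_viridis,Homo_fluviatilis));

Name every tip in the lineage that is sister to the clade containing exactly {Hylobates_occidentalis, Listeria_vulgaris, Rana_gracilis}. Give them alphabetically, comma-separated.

Bacillus_tricolor, Macaca_longipes, Pongo_robustus, Quercus_rubra, Schizosaccharomyces_maculatus, Streptococcus_major

The clade containing exactly {Hylobates_occidentalis, Listeria_vulgaris, Rana_gracilis} attaches to the tree at the node subtending (((Quercus_rubra,(((Bacillus_tricolor,Schizosaccharomyces_maculatus),Pongo_robustus),Streptococcus_major)),Macaca_longipes),((Hylobates_occidentalis,Listeria_vulgaris),Rana_gracilis)).
The other lineage descending from that same node — the sister group — is ((Quercus_rubra,(((Bacillus_tricolor,Schizosaccharomyces_maculatus),Pongo_robustus),Streptococcus_major)),Macaca_longipes); its 6 tips in alphabetical order are the answer.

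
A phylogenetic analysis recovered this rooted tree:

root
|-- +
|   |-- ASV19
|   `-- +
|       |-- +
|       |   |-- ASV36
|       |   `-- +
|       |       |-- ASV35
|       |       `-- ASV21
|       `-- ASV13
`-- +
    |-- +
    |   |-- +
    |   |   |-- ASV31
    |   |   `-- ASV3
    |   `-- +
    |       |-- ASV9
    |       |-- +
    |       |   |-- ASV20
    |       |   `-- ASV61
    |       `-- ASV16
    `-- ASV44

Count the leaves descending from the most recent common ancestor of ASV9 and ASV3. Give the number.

The MRCA of ASV9 and ASV3 is the node subtending ((ASV31,ASV3),(ASV9,(ASV20,ASV61),ASV16)).
That clade contains 6 terminal taxa: ASV16, ASV20, ASV3, ASV31, ASV61, ASV9.

6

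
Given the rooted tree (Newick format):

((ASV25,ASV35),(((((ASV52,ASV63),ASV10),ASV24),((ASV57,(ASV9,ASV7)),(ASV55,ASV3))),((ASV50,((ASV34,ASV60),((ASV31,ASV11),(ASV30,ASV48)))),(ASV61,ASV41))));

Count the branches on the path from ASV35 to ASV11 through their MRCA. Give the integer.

9

The MRCA of ASV35 and ASV11 is the root of the tree.
From ASV35 up to that node: 2 branches. From ASV11 up to the same node: 7 branches. Total: 2 + 7 = 9.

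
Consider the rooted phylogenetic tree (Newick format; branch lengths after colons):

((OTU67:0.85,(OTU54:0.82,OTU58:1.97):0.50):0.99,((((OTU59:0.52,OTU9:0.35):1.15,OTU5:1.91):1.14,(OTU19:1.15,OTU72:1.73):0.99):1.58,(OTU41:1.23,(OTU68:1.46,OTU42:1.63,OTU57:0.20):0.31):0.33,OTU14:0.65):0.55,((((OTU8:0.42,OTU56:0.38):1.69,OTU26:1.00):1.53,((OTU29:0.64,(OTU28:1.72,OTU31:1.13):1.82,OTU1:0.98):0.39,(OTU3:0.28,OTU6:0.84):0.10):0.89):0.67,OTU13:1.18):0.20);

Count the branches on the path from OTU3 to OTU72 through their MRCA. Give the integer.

9

The MRCA of OTU3 and OTU72 is the root of the tree.
From OTU3 up to that node: 5 branches. From OTU72 up to the same node: 4 branches. Total: 5 + 4 = 9.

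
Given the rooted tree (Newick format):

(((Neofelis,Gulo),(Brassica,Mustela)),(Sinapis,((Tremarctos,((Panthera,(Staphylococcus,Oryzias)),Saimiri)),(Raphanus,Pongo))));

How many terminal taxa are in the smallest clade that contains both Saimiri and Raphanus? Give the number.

The MRCA of Saimiri and Raphanus is the node subtending ((Tremarctos,((Panthera,(Staphylococcus,Oryzias)),Saimiri)),(Raphanus,Pongo)).
That clade contains 7 terminal taxa: Oryzias, Panthera, Pongo, Raphanus, Saimiri, Staphylococcus, Tremarctos.

7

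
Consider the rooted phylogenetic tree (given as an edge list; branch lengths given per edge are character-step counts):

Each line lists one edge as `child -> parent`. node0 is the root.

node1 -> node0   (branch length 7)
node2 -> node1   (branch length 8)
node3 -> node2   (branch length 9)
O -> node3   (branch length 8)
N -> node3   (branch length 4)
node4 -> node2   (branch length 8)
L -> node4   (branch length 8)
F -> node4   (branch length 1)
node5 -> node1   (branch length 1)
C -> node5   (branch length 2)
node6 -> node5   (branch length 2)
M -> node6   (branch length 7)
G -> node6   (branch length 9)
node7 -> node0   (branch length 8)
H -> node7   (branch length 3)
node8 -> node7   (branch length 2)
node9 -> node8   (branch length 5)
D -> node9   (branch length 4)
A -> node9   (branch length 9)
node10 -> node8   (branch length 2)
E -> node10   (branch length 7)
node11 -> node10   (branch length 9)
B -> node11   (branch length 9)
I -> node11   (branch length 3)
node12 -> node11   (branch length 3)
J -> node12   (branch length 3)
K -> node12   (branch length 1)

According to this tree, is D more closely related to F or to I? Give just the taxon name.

The MRCA of D and I subtends ((D,A),(E,(B,I,(J,K)))) (7 taxa).
The MRCA of D and F is the root, subtending the entire tree (15 taxa).
The first is nested inside the second, so D shares a more recent common ancestor with I.

I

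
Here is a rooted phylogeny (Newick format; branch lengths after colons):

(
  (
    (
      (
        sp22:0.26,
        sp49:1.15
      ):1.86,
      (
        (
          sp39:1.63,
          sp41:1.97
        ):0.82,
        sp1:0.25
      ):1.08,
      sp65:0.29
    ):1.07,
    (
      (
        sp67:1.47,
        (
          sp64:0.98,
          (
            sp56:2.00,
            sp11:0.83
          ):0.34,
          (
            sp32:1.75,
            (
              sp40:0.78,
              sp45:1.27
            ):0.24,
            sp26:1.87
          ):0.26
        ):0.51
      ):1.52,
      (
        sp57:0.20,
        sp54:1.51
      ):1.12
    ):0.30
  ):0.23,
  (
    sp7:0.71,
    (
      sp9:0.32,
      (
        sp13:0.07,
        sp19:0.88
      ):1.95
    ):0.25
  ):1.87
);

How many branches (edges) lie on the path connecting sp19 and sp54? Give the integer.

8

The MRCA of sp19 and sp54 is the root of the tree.
From sp19 up to that node: 4 branches. From sp54 up to the same node: 4 branches. Total: 4 + 4 = 8.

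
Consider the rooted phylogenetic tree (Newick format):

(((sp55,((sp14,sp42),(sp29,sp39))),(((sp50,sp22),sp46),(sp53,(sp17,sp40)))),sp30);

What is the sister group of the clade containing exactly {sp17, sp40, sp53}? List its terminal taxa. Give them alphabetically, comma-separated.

sp22, sp46, sp50

The clade containing exactly {sp17, sp40, sp53} attaches to the tree at the node subtending (((sp50,sp22),sp46),(sp53,(sp17,sp40))).
The other lineage descending from that same node — the sister group — is ((sp50,sp22),sp46); its 3 tips in alphabetical order are the answer.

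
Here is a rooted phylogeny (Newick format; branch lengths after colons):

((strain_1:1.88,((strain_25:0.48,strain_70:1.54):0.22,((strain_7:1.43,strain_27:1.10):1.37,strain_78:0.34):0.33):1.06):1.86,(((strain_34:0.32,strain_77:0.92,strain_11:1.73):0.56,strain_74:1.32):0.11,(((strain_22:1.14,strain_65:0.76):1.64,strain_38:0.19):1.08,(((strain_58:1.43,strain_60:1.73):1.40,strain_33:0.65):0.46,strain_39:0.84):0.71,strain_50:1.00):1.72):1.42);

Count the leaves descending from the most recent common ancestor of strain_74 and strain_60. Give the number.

12

The MRCA of strain_74 and strain_60 is the node subtending (((strain_34,strain_77,strain_11),strain_74),(((strain_22,strain_65),strain_38),(((strain_58,strain_60),strain_33),strain_39),strain_50)).
That clade contains 12 terminal taxa: strain_11, strain_22, strain_33, strain_34, strain_38, strain_39, strain_50, strain_58, strain_60, strain_65, strain_74, strain_77.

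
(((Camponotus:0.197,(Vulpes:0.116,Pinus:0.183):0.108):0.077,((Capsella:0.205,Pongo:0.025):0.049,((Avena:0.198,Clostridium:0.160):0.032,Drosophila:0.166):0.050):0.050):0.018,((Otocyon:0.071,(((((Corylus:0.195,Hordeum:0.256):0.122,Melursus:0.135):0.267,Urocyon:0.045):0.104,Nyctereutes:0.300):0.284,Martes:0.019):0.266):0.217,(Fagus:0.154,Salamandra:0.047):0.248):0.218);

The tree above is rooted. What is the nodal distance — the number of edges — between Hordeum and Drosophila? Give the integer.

The MRCA of Hordeum and Drosophila is the root of the tree.
From Hordeum up to that node: 8 branches. From Drosophila up to the same node: 4 branches. Total: 8 + 4 = 12.

12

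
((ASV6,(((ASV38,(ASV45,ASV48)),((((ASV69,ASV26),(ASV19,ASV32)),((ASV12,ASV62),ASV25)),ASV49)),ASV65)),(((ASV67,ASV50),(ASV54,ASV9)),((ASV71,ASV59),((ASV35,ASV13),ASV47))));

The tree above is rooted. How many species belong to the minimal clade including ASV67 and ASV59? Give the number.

The MRCA of ASV67 and ASV59 is the node subtending (((ASV67,ASV50),(ASV54,ASV9)),((ASV71,ASV59),((ASV35,ASV13),ASV47))).
That clade contains 9 terminal taxa: ASV13, ASV35, ASV47, ASV50, ASV54, ASV59, ASV67, ASV71, ASV9.

9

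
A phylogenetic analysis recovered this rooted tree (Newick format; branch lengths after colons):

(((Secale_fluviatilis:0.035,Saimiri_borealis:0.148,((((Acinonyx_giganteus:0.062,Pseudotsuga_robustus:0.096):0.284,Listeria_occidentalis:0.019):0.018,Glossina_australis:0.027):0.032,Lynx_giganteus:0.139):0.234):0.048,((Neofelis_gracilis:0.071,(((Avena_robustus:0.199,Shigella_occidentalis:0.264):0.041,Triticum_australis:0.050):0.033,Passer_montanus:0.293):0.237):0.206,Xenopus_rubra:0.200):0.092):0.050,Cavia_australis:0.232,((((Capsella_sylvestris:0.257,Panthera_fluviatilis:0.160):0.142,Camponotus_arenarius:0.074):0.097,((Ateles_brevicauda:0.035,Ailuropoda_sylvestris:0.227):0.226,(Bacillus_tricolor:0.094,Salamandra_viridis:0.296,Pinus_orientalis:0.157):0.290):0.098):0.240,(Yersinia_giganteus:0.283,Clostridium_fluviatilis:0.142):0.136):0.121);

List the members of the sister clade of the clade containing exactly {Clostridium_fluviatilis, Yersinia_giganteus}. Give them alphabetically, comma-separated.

The clade containing exactly {Clostridium_fluviatilis, Yersinia_giganteus} attaches to the tree at the node subtending ((((Capsella_sylvestris,Panthera_fluviatilis),Camponotus_arenarius),((Ateles_brevicauda,Ailuropoda_sylvestris),(Bacillus_tricolor,Salamandra_viridis,Pinus_orientalis))),(Yersinia_giganteus,Clostridium_fluviatilis)).
The other lineage descending from that same node — the sister group — is (((Capsella_sylvestris,Panthera_fluviatilis),Camponotus_arenarius),((Ateles_brevicauda,Ailuropoda_sylvestris),(Bacillus_tricolor,Salamandra_viridis,Pinus_orientalis))); its 8 tips in alphabetical order are the answer.

Ailuropoda_sylvestris, Ateles_brevicauda, Bacillus_tricolor, Camponotus_arenarius, Capsella_sylvestris, Panthera_fluviatilis, Pinus_orientalis, Salamandra_viridis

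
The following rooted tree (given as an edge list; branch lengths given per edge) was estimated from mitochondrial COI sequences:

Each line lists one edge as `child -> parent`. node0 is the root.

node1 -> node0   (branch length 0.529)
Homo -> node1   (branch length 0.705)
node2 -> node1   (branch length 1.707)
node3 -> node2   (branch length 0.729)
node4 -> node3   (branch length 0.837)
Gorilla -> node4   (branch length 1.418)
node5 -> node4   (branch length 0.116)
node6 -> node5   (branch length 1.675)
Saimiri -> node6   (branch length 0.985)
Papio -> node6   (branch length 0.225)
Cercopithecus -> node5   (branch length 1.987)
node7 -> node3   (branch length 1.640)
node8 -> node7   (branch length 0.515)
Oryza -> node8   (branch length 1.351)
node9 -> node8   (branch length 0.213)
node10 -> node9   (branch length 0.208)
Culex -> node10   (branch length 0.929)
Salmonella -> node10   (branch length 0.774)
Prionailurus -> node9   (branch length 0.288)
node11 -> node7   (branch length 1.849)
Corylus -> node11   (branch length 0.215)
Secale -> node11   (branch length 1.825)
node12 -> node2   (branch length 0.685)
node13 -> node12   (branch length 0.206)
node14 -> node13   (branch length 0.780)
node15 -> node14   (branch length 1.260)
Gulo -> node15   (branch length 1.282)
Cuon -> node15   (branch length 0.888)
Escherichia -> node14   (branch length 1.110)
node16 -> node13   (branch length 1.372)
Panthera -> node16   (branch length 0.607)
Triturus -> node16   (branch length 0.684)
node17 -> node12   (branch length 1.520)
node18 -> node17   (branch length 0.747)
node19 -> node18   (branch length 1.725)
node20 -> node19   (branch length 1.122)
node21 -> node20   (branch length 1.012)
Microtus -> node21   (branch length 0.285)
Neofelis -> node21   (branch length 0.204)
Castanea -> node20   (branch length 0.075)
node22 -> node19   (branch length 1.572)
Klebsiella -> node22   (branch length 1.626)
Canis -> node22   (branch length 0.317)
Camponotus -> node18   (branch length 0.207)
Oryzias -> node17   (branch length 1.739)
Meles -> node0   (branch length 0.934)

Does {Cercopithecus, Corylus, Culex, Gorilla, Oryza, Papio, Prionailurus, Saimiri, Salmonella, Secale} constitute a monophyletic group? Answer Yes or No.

The most recent common ancestor of these taxa subtends ((Gorilla,((Saimiri,Papio),Cercopithecus)),((Oryza,((Culex,Salmonella),Prionailurus)),(Corylus,Secale))).
That clade has exactly 10 tips — every listed taxon and nothing else — so the group is monophyletic.

Yes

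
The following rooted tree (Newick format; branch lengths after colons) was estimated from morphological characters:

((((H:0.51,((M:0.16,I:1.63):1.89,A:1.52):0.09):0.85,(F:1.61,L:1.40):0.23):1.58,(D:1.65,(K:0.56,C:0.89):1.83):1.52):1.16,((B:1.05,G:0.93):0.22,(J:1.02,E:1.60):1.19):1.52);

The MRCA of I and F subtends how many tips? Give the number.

6

The MRCA of I and F is the node subtending ((H,((M,I),A)),(F,L)).
That clade contains 6 terminal taxa: A, F, H, I, L, M.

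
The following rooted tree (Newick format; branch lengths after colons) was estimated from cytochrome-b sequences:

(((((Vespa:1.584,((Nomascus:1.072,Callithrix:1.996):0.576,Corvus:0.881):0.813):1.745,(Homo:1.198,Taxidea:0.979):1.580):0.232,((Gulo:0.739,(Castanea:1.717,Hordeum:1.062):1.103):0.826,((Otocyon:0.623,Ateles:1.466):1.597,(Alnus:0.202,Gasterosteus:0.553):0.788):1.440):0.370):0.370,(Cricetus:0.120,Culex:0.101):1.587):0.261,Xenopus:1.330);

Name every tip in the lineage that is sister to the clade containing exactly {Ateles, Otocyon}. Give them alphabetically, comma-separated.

The clade containing exactly {Ateles, Otocyon} attaches to the tree at the node subtending ((Otocyon,Ateles),(Alnus,Gasterosteus)).
The other lineage descending from that same node — the sister group — is (Alnus,Gasterosteus); its 2 tips in alphabetical order are the answer.

Alnus, Gasterosteus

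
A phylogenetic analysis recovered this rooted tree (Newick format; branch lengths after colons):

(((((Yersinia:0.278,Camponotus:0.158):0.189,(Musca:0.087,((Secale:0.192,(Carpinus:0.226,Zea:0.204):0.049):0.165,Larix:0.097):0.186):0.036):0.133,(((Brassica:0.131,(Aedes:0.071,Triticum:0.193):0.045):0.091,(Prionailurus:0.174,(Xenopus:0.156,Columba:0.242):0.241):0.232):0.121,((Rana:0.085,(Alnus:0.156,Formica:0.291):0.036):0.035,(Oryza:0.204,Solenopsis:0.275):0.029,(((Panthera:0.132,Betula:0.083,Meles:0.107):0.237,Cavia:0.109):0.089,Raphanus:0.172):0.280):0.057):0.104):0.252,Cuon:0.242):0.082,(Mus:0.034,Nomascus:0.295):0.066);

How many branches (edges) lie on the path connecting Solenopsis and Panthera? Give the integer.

6

The MRCA of Solenopsis and Panthera is the node subtending ((Rana,(Alnus,Formica)),(Oryza,Solenopsis),(((Panthera,Betula,Meles),Cavia),Raphanus)).
From Solenopsis up to that node: 2 branches. From Panthera up to the same node: 4 branches. Total: 2 + 4 = 6.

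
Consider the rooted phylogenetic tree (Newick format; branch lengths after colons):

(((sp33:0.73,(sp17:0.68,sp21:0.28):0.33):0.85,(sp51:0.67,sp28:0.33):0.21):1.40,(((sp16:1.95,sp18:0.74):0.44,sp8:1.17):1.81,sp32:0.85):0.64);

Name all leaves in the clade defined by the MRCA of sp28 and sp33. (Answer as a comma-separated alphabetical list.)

sp17, sp21, sp28, sp33, sp51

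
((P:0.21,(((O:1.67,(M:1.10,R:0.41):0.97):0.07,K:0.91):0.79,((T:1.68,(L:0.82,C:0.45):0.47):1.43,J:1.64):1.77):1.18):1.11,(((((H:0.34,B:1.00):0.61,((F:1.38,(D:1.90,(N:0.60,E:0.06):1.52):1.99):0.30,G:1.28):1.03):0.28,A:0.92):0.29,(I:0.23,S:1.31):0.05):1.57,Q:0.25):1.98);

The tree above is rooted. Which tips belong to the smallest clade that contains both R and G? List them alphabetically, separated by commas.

A, B, C, D, E, F, G, H, I, J, K, L, M, N, O, P, Q, R, S, T

Tracing R: it sits inside (M,R).
Tracing G: it sits inside ((F,(D,(N,E))),G).
The smallest clade enclosing both is the whole tree (their MRCA is the root), so the answer is all 20 tips in alphabetical order.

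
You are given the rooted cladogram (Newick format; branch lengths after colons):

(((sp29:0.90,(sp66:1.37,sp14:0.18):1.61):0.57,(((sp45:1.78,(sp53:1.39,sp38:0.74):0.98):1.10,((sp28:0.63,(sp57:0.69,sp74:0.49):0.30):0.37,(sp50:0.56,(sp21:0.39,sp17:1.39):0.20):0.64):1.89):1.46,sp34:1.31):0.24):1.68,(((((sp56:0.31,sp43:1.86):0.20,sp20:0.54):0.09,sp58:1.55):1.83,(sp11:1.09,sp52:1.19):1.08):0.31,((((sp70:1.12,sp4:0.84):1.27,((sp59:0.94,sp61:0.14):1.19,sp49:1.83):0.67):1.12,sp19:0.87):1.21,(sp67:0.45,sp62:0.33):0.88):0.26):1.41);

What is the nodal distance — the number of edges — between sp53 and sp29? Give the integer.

The MRCA of sp53 and sp29 is the node subtending ((sp29,(sp66,sp14)),(((sp45,(sp53,sp38)),((sp28,(sp57,sp74)),(sp50,(sp21,sp17)))),sp34)).
From sp53 up to that node: 5 branches. From sp29 up to the same node: 2 branches. Total: 5 + 2 = 7.

7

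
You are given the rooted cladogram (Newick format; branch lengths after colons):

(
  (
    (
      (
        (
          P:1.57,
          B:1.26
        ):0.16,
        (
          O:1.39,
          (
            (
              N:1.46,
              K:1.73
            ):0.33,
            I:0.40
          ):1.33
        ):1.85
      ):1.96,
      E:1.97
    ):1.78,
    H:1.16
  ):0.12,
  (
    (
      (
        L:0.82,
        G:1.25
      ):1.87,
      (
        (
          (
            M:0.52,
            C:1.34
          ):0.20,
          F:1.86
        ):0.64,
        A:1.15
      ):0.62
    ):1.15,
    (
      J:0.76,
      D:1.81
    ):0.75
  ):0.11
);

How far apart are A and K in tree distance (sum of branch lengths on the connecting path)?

12.13

The path runs A → … → MRCA → … → K; the MRCA is the root of the tree.
Branch lengths along that path: 1.15 + 0.62 + 1.15 + 0.11 + 0.12 + 1.78 + 1.96 + 1.85 + 1.33 + 0.33 + 1.73 = 12.13.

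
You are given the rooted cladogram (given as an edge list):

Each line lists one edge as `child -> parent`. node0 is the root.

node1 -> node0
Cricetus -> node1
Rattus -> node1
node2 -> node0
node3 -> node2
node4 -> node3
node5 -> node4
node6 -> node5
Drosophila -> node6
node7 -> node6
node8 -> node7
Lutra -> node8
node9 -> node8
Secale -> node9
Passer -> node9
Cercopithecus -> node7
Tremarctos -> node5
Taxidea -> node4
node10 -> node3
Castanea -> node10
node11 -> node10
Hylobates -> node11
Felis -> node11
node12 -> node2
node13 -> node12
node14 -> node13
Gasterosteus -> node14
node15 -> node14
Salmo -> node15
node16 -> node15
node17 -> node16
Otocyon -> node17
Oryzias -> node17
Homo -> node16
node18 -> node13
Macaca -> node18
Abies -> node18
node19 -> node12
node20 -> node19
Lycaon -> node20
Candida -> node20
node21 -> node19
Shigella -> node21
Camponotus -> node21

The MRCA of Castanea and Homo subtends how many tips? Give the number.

21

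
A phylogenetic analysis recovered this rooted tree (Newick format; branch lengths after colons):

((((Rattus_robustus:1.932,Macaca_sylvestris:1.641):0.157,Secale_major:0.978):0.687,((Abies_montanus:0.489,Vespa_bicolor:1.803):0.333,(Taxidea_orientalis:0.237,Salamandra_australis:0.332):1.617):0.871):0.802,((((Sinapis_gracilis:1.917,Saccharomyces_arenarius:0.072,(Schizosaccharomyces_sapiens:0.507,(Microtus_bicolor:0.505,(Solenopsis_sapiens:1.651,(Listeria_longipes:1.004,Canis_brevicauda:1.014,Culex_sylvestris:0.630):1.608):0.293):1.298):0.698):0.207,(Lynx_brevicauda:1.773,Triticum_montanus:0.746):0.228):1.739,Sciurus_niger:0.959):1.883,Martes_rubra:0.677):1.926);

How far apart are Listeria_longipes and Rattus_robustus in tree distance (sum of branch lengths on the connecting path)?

The path runs Listeria_longipes → … → MRCA → … → Rattus_robustus; the MRCA is the root of the tree.
Branch lengths along that path: 1.004 + 1.608 + 0.293 + 1.298 + 0.698 + 0.207 + 1.739 + 1.883 + 1.926 + 0.802 + 0.687 + 0.157 + 1.932 = 14.234.

14.234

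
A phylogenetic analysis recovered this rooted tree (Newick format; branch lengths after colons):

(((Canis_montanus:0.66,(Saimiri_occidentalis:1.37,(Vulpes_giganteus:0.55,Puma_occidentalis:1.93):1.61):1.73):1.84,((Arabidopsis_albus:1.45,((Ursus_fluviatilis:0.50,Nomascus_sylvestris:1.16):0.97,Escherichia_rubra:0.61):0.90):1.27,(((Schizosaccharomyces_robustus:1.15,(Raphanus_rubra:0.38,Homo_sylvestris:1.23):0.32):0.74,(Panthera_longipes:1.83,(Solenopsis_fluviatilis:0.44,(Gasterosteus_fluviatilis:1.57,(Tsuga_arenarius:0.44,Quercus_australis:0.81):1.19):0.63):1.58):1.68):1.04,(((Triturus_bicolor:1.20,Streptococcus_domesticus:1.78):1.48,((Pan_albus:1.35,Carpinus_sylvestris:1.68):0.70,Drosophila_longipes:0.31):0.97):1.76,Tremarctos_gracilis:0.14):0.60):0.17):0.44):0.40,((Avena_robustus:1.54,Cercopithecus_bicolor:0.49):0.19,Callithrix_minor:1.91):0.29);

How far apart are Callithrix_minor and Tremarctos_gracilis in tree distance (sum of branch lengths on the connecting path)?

The path runs Callithrix_minor → … → MRCA → … → Tremarctos_gracilis; the MRCA is the root of the tree.
Branch lengths along that path: 1.91 + 0.29 + 0.40 + 0.44 + 0.17 + 0.60 + 0.14 = 3.95.

3.95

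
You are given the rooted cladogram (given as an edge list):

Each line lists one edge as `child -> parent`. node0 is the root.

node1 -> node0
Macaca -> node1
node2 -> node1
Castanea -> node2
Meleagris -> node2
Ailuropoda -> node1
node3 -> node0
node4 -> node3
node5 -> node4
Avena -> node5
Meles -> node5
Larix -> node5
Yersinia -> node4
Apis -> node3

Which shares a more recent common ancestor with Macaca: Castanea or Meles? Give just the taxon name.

Castanea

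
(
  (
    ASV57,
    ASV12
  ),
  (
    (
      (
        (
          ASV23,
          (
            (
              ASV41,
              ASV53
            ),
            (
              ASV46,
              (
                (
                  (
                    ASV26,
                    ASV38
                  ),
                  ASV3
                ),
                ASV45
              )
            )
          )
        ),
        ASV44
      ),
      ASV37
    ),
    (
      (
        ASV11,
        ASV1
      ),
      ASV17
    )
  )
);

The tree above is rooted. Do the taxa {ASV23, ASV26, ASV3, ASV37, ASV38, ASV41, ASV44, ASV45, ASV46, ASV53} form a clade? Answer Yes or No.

The most recent common ancestor of these taxa subtends (((ASV23,((ASV41,ASV53),(ASV46,(((ASV26,ASV38),ASV3),ASV45)))),ASV44),ASV37).
That clade has exactly 10 tips — every listed taxon and nothing else — so the group is monophyletic.

Yes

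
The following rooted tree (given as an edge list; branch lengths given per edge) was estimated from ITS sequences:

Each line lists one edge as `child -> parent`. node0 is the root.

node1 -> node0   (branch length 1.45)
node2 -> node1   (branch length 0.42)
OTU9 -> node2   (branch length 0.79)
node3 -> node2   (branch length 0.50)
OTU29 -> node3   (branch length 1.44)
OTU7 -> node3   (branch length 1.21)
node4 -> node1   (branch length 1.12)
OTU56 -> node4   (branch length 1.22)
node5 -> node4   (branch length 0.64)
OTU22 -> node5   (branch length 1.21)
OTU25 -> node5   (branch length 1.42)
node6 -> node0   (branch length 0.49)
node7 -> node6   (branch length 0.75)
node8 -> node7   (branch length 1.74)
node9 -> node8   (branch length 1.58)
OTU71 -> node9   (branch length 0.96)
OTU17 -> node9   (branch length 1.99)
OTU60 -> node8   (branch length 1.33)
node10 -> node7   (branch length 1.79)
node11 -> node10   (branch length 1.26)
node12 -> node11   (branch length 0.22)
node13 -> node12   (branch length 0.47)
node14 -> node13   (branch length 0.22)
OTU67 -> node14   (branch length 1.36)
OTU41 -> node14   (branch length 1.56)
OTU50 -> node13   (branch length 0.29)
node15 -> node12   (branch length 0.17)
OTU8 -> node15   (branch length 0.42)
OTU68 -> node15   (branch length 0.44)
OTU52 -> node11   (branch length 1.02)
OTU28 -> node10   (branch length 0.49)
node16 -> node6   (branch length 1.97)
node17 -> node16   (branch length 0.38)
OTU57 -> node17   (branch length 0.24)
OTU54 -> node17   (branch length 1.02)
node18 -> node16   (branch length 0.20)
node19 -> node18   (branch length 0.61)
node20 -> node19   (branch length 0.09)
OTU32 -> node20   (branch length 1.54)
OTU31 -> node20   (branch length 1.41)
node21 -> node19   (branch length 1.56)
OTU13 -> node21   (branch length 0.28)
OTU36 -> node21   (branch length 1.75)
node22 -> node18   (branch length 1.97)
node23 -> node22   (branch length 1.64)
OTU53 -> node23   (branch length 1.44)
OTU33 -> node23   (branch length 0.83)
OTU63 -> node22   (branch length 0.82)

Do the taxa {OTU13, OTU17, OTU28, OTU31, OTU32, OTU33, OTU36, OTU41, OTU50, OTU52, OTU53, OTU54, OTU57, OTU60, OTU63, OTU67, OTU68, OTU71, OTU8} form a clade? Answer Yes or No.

The most recent common ancestor of these taxa subtends ((((OTU71,OTU17),OTU60),(((((OTU67,OTU41),OTU50),(OTU8,OTU68)),OTU52),OTU28)),((OTU57,OTU54),(((OTU32,OTU31),(OTU13,OTU36)),((OTU53,OTU33),OTU63)))).
That clade has exactly 19 tips — every listed taxon and nothing else — so the group is monophyletic.

Yes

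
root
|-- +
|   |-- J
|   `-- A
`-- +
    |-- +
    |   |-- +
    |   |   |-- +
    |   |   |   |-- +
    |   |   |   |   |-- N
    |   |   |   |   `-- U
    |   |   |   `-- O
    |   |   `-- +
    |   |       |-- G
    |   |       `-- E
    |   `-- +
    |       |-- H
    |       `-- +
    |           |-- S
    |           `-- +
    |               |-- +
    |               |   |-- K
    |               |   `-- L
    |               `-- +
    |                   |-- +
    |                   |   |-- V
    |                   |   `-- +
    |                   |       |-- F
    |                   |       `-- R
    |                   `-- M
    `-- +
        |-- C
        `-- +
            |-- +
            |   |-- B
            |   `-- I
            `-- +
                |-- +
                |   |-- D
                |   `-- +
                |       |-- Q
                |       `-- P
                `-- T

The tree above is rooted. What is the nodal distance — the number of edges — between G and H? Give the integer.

The MRCA of G and H is the node subtending ((((N,U),O),(G,E)),(H,(S,((K,L),((V,(F,R)),M))))).
From G up to that node: 3 branches. From H up to the same node: 2 branches. Total: 3 + 2 = 5.

5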